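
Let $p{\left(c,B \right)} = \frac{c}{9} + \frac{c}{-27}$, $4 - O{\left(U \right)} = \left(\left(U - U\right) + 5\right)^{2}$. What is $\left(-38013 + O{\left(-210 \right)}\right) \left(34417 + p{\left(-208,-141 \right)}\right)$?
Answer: $- \frac{3925290518}{3} \approx -1.3084 \cdot 10^{9}$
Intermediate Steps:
$O{\left(U \right)} = -21$ ($O{\left(U \right)} = 4 - \left(\left(U - U\right) + 5\right)^{2} = 4 - \left(0 + 5\right)^{2} = 4 - 5^{2} = 4 - 25 = -21$)
$p{\left(c,B \right)} = \frac{2 c}{27}$ ($p{\left(c,B \right)} = c \frac{1}{9} + c \left(- \frac{1}{27}\right) = \frac{c}{9} - \frac{c}{27} = \frac{2 c}{27}$)
$\left(-38013 + O{\left(-210 \right)}\right) \left(34417 + p{\left(-208,-141 \right)}\right) = \left(-38013 - 21\right) \left(34417 + \frac{2}{27} \left(-208\right)\right) = - 38034 \left(34417 - \frac{416}{27}\right) = \left(-38034\right) \frac{928843}{27} = - \frac{3925290518}{3}$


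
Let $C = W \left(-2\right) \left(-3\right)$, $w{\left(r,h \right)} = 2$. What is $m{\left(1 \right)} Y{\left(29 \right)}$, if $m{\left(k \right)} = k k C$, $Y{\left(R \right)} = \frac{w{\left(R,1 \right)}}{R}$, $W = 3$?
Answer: $\frac{36}{29} \approx 1.2414$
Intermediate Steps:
$Y{\left(R \right)} = \frac{2}{R}$
$C = 18$ ($C = 3 \left(-2\right) \left(-3\right) = \left(-6\right) \left(-3\right) = 18$)
$m{\left(k \right)} = 18 k^{2}$ ($m{\left(k \right)} = k k 18 = k^{2} \cdot 18 = 18 k^{2}$)
$m{\left(1 \right)} Y{\left(29 \right)} = 18 \cdot 1^{2} \cdot \frac{2}{29} = 18 \cdot 1 \cdot 2 \cdot \frac{1}{29} = 18 \cdot \frac{2}{29} = \frac{36}{29}$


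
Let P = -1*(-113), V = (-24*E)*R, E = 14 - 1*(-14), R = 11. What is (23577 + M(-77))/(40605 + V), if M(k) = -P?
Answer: 23464/33213 ≈ 0.70647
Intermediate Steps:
E = 28 (E = 14 + 14 = 28)
V = -7392 (V = -24*28*11 = -672*11 = -7392)
P = 113
M(k) = -113 (M(k) = -1*113 = -113)
(23577 + M(-77))/(40605 + V) = (23577 - 113)/(40605 - 7392) = 23464/33213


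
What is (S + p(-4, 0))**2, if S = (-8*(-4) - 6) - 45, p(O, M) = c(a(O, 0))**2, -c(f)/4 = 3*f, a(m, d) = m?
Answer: 5221225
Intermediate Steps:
c(f) = -12*f
p(O, M) = 144*O**2 (p(O, M) = (-12*O)**2 = 144*O**2)
S = -19 (S = (32 - 6) - 45 = 26 - 45 = -19)
(S + p(-4, 0))**2 = (-19 + 144*(-4)**2)**2 = (-19 + 144*16)**2 = (-19 + 2304)**2 = 2285**2 = 5221225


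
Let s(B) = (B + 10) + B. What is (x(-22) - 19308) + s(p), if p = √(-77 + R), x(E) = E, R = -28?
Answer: -19320 + 2*I*√105 ≈ -19320.0 + 20.494*I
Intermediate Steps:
p = I*√105 (p = √(-77 - 28) = √(-105) = I*√105 ≈ 10.247*I)
s(B) = 10 + 2*B (s(B) = (10 + B) + B = 10 + 2*B)
(x(-22) - 19308) + s(p) = (-22 - 19308) + (10 + 2*(I*√105)) = -19330 + (10 + 2*I*√105) = -19320 + 2*I*√105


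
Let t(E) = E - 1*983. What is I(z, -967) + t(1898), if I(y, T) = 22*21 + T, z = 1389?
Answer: 410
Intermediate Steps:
I(y, T) = 462 + T
t(E) = -983 + E (t(E) = E - 983 = -983 + E)
I(z, -967) + t(1898) = (462 - 967) + (-983 + 1898) = -505 + 915 = 410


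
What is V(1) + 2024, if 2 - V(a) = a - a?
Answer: 2026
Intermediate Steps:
V(a) = 2 (V(a) = 2 - (a - a) = 2 - 1*0 = 2 + 0 = 2)
V(1) + 2024 = 2 + 2024 = 2026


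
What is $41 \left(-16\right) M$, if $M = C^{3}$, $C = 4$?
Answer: $-41984$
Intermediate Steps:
$M = 64$ ($M = 4^{3} = 64$)
$41 \left(-16\right) M = 41 \left(-16\right) 64 = \left(-656\right) 64 = -41984$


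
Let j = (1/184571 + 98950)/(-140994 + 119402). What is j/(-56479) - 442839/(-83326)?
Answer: 49838599713805560609/9377646857379995464 ≈ 5.3146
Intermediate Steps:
j = -18263300451/3985257032 (j = (1/184571 + 98950)/(-21592) = (18263300451/184571)*(-1/21592) = -18263300451/3985257032 ≈ -4.5827)
j/(-56479) - 442839/(-83326) = -18263300451/3985257032/(-56479) - 442839/(-83326) = -18263300451/3985257032*(-1/56479) - 442839*(-1/83326) = 18263300451/225083331910328 + 442839/83326 = 49838599713805560609/9377646857379995464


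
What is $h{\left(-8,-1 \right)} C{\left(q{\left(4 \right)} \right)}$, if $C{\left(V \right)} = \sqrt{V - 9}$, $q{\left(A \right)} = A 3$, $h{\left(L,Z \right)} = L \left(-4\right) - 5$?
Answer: $27 \sqrt{3} \approx 46.765$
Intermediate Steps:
$h{\left(L,Z \right)} = -5 - 4 L$ ($h{\left(L,Z \right)} = - 4 L - 5 = -5 - 4 L$)
$q{\left(A \right)} = 3 A$
$C{\left(V \right)} = \sqrt{-9 + V}$
$h{\left(-8,-1 \right)} C{\left(q{\left(4 \right)} \right)} = \left(-5 - -32\right) \sqrt{-9 + 3 \cdot 4} = \left(-5 + 32\right) \sqrt{-9 + 12} = 27 \sqrt{3}$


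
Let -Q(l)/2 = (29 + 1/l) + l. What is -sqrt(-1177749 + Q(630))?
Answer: -I*sqrt(12999213710)/105 ≈ -1085.8*I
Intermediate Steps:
Q(l) = -58 - 2*l - 2/l (Q(l) = -2*((29 + 1/l) + l) = -2*(29 + l + 1/l) = -58 - 2*l - 2/l)
-sqrt(-1177749 + Q(630)) = -sqrt(-1177749 + (-58 - 2*630 - 2/630)) = -sqrt(-1177749 + (-58 - 1260 - 2*1/630)) = -sqrt(-1177749 + (-58 - 1260 - 1/315)) = -sqrt(-1177749 - 415171/315) = -sqrt(-371406106/315) = -I*sqrt(12999213710)/105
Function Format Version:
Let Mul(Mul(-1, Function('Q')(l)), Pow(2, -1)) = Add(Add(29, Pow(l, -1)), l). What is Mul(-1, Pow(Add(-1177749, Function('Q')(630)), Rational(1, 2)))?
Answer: Mul(Rational(-1, 105), I, Pow(12999213710, Rational(1, 2))) ≈ Mul(-1085.8, I)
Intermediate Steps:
Function('Q')(l) = Add(-58, Mul(-2, l), Mul(-2, Pow(l, -1))) (Function('Q')(l) = Mul(-2, Add(Add(29, Pow(l, -1)), l)) = Mul(-2, Add(29, l, Pow(l, -1))) = Add(-58, Mul(-2, l), Mul(-2, Pow(l, -1))))
Mul(-1, Pow(Add(-1177749, Function('Q')(630)), Rational(1, 2))) = Mul(-1, Pow(Add(-1177749, Add(-58, Mul(-2, 630), Mul(-2, Pow(630, -1)))), Rational(1, 2))) = Mul(-1, Pow(Add(-1177749, Add(-58, -1260, Mul(-2, Rational(1, 630)))), Rational(1, 2))) = Mul(-1, Pow(Add(-1177749, Add(-58, -1260, Rational(-1, 315))), Rational(1, 2))) = Mul(-1, Pow(Add(-1177749, Rational(-415171, 315)), Rational(1, 2))) = Mul(-1, Pow(Rational(-371406106, 315), Rational(1, 2))) = Mul(-1, Mul(Rational(1, 105), I, Pow(12999213710, Rational(1, 2)))) = Mul(Rational(-1, 105), I, Pow(12999213710, Rational(1, 2)))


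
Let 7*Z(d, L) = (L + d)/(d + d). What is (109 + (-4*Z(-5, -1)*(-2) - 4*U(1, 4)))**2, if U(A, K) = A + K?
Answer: 9853321/1225 ≈ 8043.5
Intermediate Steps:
Z(d, L) = (L + d)/(14*d) (Z(d, L) = ((L + d)/(d + d))/7 = ((L + d)/((2*d)))/7 = ((L + d)*(1/(2*d)))/7 = ((L + d)/(2*d))/7 = (L + d)/(14*d))
(109 + (-4*Z(-5, -1)*(-2) - 4*U(1, 4)))**2 = (109 + (-2*(-1 - 5)/(7*(-5))*(-2) - 4*(1 + 4)))**2 = (109 + (-2*(-1)*(-6)/(7*5)*(-2) - 4*5))**2 = (109 + (-4*3/35*(-2) - 20))**2 = (109 + (-12/35*(-2) - 20))**2 = (109 + (24/35 - 20))**2 = (109 - 676/35)**2 = (3139/35)**2 = 9853321/1225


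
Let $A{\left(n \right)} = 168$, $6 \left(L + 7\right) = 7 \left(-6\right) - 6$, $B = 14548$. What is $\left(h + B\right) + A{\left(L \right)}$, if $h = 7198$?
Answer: $21914$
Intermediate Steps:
$L = -15$ ($L = -7 + \frac{7 \left(-6\right) - 6}{6} = -7 + \frac{-42 - 6}{6} = -7 + \frac{1}{6} \left(-48\right) = -7 - 8 = -15$)
$\left(h + B\right) + A{\left(L \right)} = \left(7198 + 14548\right) + 168 = 21746 + 168 = 21914$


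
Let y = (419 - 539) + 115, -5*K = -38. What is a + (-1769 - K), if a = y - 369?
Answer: -10753/5 ≈ -2150.6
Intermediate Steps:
K = 38/5 (K = -⅕*(-38) = 38/5 ≈ 7.6000)
y = -5 (y = -120 + 115 = -5)
a = -374 (a = -5 - 369 = -374)
a + (-1769 - K) = -374 + (-1769 - 1*38/5) = -374 + (-1769 - 38/5) = -374 - 8883/5 = -10753/5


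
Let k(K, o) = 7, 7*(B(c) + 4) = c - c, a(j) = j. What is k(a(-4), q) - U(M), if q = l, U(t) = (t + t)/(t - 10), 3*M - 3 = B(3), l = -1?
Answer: 215/31 ≈ 6.9355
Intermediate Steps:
B(c) = -4 (B(c) = -4 + (c - c)/7 = -4 + (⅐)*0 = -4 + 0 = -4)
M = -⅓ (M = 1 + (⅓)*(-4) = 1 - 4/3 = -⅓ ≈ -0.33333)
U(t) = 2*t/(-10 + t) (U(t) = (2*t)/(-10 + t) = 2*t/(-10 + t))
q = -1
k(a(-4), q) - U(M) = 7 - 2*(-1)/(3*(-10 - ⅓)) = 7 - 2*(-1)/(3*(-31/3)) = 7 - 2*(-1)*(-3)/(3*31) = 7 - 1*2/31 = 7 - 2/31 = 215/31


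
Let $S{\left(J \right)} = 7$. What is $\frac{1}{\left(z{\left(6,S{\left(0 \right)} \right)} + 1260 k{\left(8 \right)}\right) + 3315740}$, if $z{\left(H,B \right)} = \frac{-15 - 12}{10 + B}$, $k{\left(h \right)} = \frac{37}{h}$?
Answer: $\frac{34}{112933241} \approx 3.0106 \cdot 10^{-7}$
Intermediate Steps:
$z{\left(H,B \right)} = - \frac{27}{10 + B}$
$\frac{1}{\left(z{\left(6,S{\left(0 \right)} \right)} + 1260 k{\left(8 \right)}\right) + 3315740} = \frac{1}{\left(- \frac{27}{10 + 7} + 1260 \cdot \frac{37}{8}\right) + 3315740} = \frac{1}{\left(- \frac{27}{17} + 1260 \cdot 37 \cdot \frac{1}{8}\right) + 3315740} = \frac{1}{\left(\left(-27\right) \frac{1}{17} + 1260 \cdot \frac{37}{8}\right) + 3315740} = \frac{1}{\left(- \frac{27}{17} + \frac{11655}{2}\right) + 3315740} = \frac{1}{\frac{198081}{34} + 3315740} = \frac{1}{\frac{112933241}{34}} = \frac{34}{112933241}$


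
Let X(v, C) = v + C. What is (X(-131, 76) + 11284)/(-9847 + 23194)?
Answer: 3743/4449 ≈ 0.84131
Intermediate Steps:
X(v, C) = C + v
(X(-131, 76) + 11284)/(-9847 + 23194) = ((76 - 131) + 11284)/(-9847 + 23194) = (-55 + 11284)/13347 = 11229*(1/13347) = 3743/4449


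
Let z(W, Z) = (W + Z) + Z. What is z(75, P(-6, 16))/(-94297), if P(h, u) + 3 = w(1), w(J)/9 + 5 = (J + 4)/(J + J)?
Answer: -24/94297 ≈ -0.00025452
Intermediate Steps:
w(J) = -45 + 9*(4 + J)/(2*J) (w(J) = -45 + 9*((J + 4)/(J + J)) = -45 + 9*((4 + J)/((2*J))) = -45 + 9*((4 + J)*(1/(2*J))) = -45 + 9*((4 + J)/(2*J)) = -45 + 9*(4 + J)/(2*J))
P(h, u) = -51/2 (P(h, u) = -3 + (-81/2 + 18/1) = -3 + (-81/2 + 18*1) = -3 + (-81/2 + 18) = -3 - 45/2 = -51/2)
z(W, Z) = W + 2*Z
z(75, P(-6, 16))/(-94297) = (75 + 2*(-51/2))/(-94297) = (75 - 51)*(-1/94297) = 24*(-1/94297) = -24/94297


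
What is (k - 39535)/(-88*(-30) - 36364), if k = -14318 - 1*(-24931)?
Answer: 14461/16862 ≈ 0.85761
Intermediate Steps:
k = 10613 (k = -14318 + 24931 = 10613)
(k - 39535)/(-88*(-30) - 36364) = (10613 - 39535)/(-88*(-30) - 36364) = -28922/(2640 - 36364) = -28922/(-33724) = -28922*(-1/33724) = 14461/16862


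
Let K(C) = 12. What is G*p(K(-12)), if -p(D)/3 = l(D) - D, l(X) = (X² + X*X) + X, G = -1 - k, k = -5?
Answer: -3456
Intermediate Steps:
G = 4 (G = -1 - 1*(-5) = -1 + 5 = 4)
l(X) = X + 2*X² (l(X) = (X² + X²) + X = 2*X² + X = X + 2*X²)
p(D) = 3*D - 3*D*(1 + 2*D) (p(D) = -3*(D*(1 + 2*D) - D) = -3*(-D + D*(1 + 2*D)) = 3*D - 3*D*(1 + 2*D))
G*p(K(-12)) = 4*(-6*12²) = 4*(-6*144) = 4*(-864) = -3456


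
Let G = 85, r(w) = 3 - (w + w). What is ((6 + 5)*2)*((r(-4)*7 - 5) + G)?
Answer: 3454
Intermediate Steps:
r(w) = 3 - 2*w
((6 + 5)*2)*((r(-4)*7 - 5) + G) = ((6 + 5)*2)*(((3 - 2*(-4))*7 - 5) + 85) = (11*2)*(((3 + 8)*7 - 5) + 85) = 22*((11*7 - 5) + 85) = 22*((77 - 5) + 85) = 22*(72 + 85) = 22*157 = 3454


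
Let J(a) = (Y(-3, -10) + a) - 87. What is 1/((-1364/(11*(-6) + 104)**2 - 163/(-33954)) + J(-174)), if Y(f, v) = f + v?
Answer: -12257394/3370045427 ≈ -0.0036372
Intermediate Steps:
J(a) = -100 + a (J(a) = ((-3 - 10) + a) - 87 = (-13 + a) - 87 = -100 + a)
1/((-1364/(11*(-6) + 104)**2 - 163/(-33954)) + J(-174)) = 1/((-1364/(11*(-6) + 104)**2 - 163/(-33954)) + (-100 - 174)) = 1/((-1364/(-66 + 104)**2 - 163*(-1/33954)) - 274) = 1/((-1364/(38**2) + 163/33954) - 274) = 1/((-1364/1444 + 163/33954) - 274) = 1/((-1364*1/1444 + 163/33954) - 274) = 1/((-341/361 + 163/33954) - 274) = 1/(-11519471/12257394 - 274) = 1/(-3370045427/12257394) = -12257394/3370045427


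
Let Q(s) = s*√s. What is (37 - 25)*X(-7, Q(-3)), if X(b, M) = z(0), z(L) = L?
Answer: 0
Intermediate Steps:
Q(s) = s^(3/2)
X(b, M) = 0
(37 - 25)*X(-7, Q(-3)) = (37 - 25)*0 = 12*0 = 0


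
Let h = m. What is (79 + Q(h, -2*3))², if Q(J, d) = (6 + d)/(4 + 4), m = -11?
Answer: 6241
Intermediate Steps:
h = -11
Q(J, d) = ¾ + d/8 (Q(J, d) = (6 + d)/8 = (6 + d)*(⅛) = ¾ + d/8)
(79 + Q(h, -2*3))² = (79 + (¾ + (-2*3)/8))² = (79 + (¾ + (⅛)*(-6)))² = (79 + (¾ - ¾))² = (79 + 0)² = 79² = 6241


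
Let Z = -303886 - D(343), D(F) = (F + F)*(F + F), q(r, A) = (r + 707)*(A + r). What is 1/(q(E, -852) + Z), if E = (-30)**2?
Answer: -1/697346 ≈ -1.4340e-6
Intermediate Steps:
E = 900
q(r, A) = (707 + r)*(A + r)
D(F) = 4*F**2 (D(F) = (2*F)*(2*F) = 4*F**2)
Z = -774482 (Z = -303886 - 4*343**2 = -303886 - 4*117649 = -303886 - 1*470596 = -303886 - 470596 = -774482)
1/(q(E, -852) + Z) = 1/((900**2 + 707*(-852) + 707*900 - 852*900) - 774482) = 1/((810000 - 602364 + 636300 - 766800) - 774482) = 1/(77136 - 774482) = 1/(-697346) = -1/697346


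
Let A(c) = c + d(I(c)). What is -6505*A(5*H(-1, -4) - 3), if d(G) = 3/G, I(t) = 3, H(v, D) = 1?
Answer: -19515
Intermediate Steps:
A(c) = 1 + c (A(c) = c + 3/3 = c + 3*(⅓) = c + 1 = 1 + c)
-6505*A(5*H(-1, -4) - 3) = -6505*(1 + (5*1 - 3)) = -6505*(1 + (5 - 3)) = -6505*(1 + 2) = -6505*3 = -19515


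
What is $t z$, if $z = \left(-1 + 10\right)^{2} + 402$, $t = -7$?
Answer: $-3381$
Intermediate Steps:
$z = 483$ ($z = 9^{2} + 402 = 81 + 402 = 483$)
$t z = \left(-7\right) 483 = -3381$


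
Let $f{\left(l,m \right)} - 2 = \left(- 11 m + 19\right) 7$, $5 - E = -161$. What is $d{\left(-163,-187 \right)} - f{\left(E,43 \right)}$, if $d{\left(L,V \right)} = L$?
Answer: $3013$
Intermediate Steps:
$E = 166$ ($E = 5 - -161 = 5 + 161 = 166$)
$f{\left(l,m \right)} = 135 - 77 m$ ($f{\left(l,m \right)} = 2 + \left(- 11 m + 19\right) 7 = 2 + \left(19 - 11 m\right) 7 = 2 - \left(-133 + 77 m\right) = 135 - 77 m$)
$d{\left(-163,-187 \right)} - f{\left(E,43 \right)} = -163 - \left(135 - 3311\right) = -163 - -3176 = -163 + 3176 = 3013$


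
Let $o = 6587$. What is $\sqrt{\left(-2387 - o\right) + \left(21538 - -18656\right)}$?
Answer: $2 \sqrt{7805} \approx 176.69$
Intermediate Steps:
$\sqrt{\left(-2387 - o\right) + \left(21538 - -18656\right)} = \sqrt{\left(-2387 - 6587\right) + \left(21538 - -18656\right)} = \sqrt{\left(-2387 - 6587\right) + \left(21538 + 18656\right)} = \sqrt{-8974 + 40194} = \sqrt{31220} = 2 \sqrt{7805}$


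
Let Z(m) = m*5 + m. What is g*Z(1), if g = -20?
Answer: -120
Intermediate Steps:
Z(m) = 6*m (Z(m) = 5*m + m = 6*m)
g*Z(1) = -120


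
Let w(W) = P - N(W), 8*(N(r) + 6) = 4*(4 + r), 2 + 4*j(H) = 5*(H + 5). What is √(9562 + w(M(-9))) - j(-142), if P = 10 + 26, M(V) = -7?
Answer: 687/4 + √38422/2 ≈ 269.76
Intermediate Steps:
P = 36
j(H) = 23/4 + 5*H/4 (j(H) = -½ + (5*(H + 5))/4 = -½ + (5*(5 + H))/4 = -½ + (25 + 5*H)/4 = -½ + (25/4 + 5*H/4) = 23/4 + 5*H/4)
N(r) = -4 + r/2 (N(r) = -6 + (4*(4 + r))/8 = -6 + (16 + 4*r)/8 = -6 + (2 + r/2) = -4 + r/2)
w(W) = 40 - W/2 (w(W) = 36 - (-4 + W/2) = 36 + (4 - W/2) = 40 - W/2)
√(9562 + w(M(-9))) - j(-142) = √(9562 + (40 - ½*(-7))) - (23/4 + (5/4)*(-142)) = √(9562 + (40 + 7/2)) - (23/4 - 355/2) = √(9562 + 87/2) - 1*(-687/4) = √(19211/2) + 687/4 = √38422/2 + 687/4 = 687/4 + √38422/2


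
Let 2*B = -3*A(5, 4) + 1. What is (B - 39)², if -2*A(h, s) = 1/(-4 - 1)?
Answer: 597529/400 ≈ 1493.8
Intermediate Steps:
A(h, s) = ⅒ (A(h, s) = -1/(2*(-4 - 1)) = -½/(-5) = -½*(-⅕) = ⅒)
B = 7/20 (B = (-3*⅒ + 1)/2 = (-3/10 + 1)/2 = (½)*(7/10) = 7/20 ≈ 0.35000)
(B - 39)² = (7/20 - 39)² = (-773/20)² = 597529/400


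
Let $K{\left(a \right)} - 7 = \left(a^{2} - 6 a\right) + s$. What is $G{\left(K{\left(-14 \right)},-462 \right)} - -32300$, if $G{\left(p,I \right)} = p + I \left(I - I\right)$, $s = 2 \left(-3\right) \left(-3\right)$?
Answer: $32605$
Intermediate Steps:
$s = 18$ ($s = \left(-6\right) \left(-3\right) = 18$)
$K{\left(a \right)} = 25 + a^{2} - 6 a$ ($K{\left(a \right)} = 7 + \left(\left(a^{2} - 6 a\right) + 18\right) = 7 + \left(18 + a^{2} - 6 a\right) = 25 + a^{2} - 6 a$)
$G{\left(p,I \right)} = p$ ($G{\left(p,I \right)} = p + I 0 = p + 0 = p$)
$G{\left(K{\left(-14 \right)},-462 \right)} - -32300 = \left(25 + \left(-14\right)^{2} - -84\right) - -32300 = \left(25 + 196 + 84\right) + 32300 = 305 + 32300 = 32605$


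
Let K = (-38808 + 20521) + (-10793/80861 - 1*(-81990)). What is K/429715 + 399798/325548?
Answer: 13306647768737/9668270476106 ≈ 1.3763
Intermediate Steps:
K = 5151077490/80861 (K = -18287 + (-10793*1/80861 + 81990) = -18287 + (-10793/80861 + 81990) = -18287 + 6629782597/80861 = 5151077490/80861 ≈ 63703.)
K/429715 + 399798/325548 = (5151077490/80861)/429715 + 399798/325548 = (5151077490/80861)*(1/429715) + 399798*(1/325548) = 79247346/534572071 + 22211/18086 = 13306647768737/9668270476106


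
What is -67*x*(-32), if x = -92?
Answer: -197248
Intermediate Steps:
-67*x*(-32) = -67*(-92)*(-32) = 6164*(-32) = -197248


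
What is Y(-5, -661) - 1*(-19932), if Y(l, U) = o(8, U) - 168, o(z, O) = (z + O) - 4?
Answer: 19107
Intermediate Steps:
o(z, O) = -4 + O + z (o(z, O) = (O + z) - 4 = -4 + O + z)
Y(l, U) = -164 + U (Y(l, U) = (-4 + U + 8) - 168 = (4 + U) - 168 = -164 + U)
Y(-5, -661) - 1*(-19932) = (-164 - 661) - 1*(-19932) = -825 + 19932 = 19107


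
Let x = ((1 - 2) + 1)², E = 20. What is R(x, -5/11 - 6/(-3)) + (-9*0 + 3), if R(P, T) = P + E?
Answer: 23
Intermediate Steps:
x = 0 (x = (-1 + 1)² = 0² = 0)
R(P, T) = 20 + P (R(P, T) = P + 20 = 20 + P)
R(x, -5/11 - 6/(-3)) + (-9*0 + 3) = (20 + 0) + (-9*0 + 3) = 20 + (0 + 3) = 20 + 3 = 23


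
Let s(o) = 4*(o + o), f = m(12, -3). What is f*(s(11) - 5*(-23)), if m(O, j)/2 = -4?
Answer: -1624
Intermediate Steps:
m(O, j) = -8 (m(O, j) = 2*(-4) = -8)
f = -8
s(o) = 8*o (s(o) = 4*(2*o) = 8*o)
f*(s(11) - 5*(-23)) = -8*(8*11 - 5*(-23)) = -8*(88 + 115) = -8*203 = -1624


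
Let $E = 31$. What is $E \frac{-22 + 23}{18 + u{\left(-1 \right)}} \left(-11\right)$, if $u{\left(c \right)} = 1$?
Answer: $- \frac{341}{19} \approx -17.947$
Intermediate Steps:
$E \frac{-22 + 23}{18 + u{\left(-1 \right)}} \left(-11\right) = 31 \frac{-22 + 23}{18 + 1} \left(-11\right) = 31 \cdot 1 \cdot \frac{1}{19} \left(-11\right) = 31 \cdot \frac{1}{19} \left(-11\right) = \frac{31}{19} \left(-11\right) = - \frac{341}{19}$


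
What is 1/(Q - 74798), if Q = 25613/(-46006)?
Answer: -46006/3441182401 ≈ -1.3369e-5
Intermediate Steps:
Q = -25613/46006 (Q = 25613*(-1/46006) = -25613/46006 ≈ -0.55673)
1/(Q - 74798) = 1/(-25613/46006 - 74798) = 1/(-3441182401/46006) = -46006/3441182401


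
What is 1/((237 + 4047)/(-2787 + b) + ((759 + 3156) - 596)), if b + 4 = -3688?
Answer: 6479/21499517 ≈ 0.00030136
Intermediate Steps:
b = -3692 (b = -4 - 3688 = -3692)
1/((237 + 4047)/(-2787 + b) + ((759 + 3156) - 596)) = 1/((237 + 4047)/(-2787 - 3692) + ((759 + 3156) - 596)) = 1/(4284/(-6479) + (3915 - 596)) = 1/(4284*(-1/6479) + 3319) = 1/(-4284/6479 + 3319) = 1/(21499517/6479) = 6479/21499517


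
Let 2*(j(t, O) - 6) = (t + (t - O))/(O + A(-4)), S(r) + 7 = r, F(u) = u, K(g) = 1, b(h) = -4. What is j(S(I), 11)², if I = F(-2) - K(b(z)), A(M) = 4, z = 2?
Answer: 22201/900 ≈ 24.668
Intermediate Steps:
I = -3 (I = -2 - 1*1 = -2 - 1 = -3)
S(r) = -7 + r
j(t, O) = 6 + (-O + 2*t)/(2*(4 + O)) (j(t, O) = 6 + ((t + (t - O))/(O + 4))/2 = 6 + ((-O + 2*t)/(4 + O))/2 = 6 + (-O + 2*t)/(2*(4 + O)))
j(S(I), 11)² = ((24 + (-7 - 3) + (11/2)*11)/(4 + 11))² = ((24 - 10 + 121/2)/15)² = ((1/15)*(149/2))² = (149/30)² = 22201/900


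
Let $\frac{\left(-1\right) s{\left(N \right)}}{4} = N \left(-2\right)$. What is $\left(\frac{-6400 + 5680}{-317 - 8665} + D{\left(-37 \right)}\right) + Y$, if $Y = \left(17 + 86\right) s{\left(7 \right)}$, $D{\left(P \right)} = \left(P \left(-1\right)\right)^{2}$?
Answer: $\frac{3561403}{499} \approx 7137.1$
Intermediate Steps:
$s{\left(N \right)} = 8 N$ ($s{\left(N \right)} = - 4 N \left(-2\right) = - 4 \left(- 2 N\right) = 8 N$)
$D{\left(P \right)} = P^{2}$ ($D{\left(P \right)} = \left(- P\right)^{2} = P^{2}$)
$Y = 5768$ ($Y = \left(17 + 86\right) 8 \cdot 7 = 103 \cdot 56 = 5768$)
$\left(\frac{-6400 + 5680}{-317 - 8665} + D{\left(-37 \right)}\right) + Y = \left(\frac{-6400 + 5680}{-317 - 8665} + \left(-37\right)^{2}\right) + 5768 = \left(- \frac{720}{-8982} + 1369\right) + 5768 = \left(\left(-720\right) \left(- \frac{1}{8982}\right) + 1369\right) + 5768 = \left(\frac{40}{499} + 1369\right) + 5768 = \frac{683171}{499} + 5768 = \frac{3561403}{499}$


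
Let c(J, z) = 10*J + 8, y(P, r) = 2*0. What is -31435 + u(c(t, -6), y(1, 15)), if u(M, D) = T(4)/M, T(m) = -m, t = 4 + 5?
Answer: -1540317/49 ≈ -31435.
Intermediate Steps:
t = 9
y(P, r) = 0
c(J, z) = 8 + 10*J
u(M, D) = -4/M (u(M, D) = (-1*4)/M = -4/M)
-31435 + u(c(t, -6), y(1, 15)) = -31435 - 4/(8 + 10*9) = -31435 - 4/(8 + 90) = -31435 - 4/98 = -31435 - 4*1/98 = -31435 - 2/49 = -1540317/49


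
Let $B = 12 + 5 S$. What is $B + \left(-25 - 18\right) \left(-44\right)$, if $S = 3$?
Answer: $1919$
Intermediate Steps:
$B = 27$ ($B = 12 + 5 \cdot 3 = 12 + 15 = 27$)
$B + \left(-25 - 18\right) \left(-44\right) = 27 + \left(-25 - 18\right) \left(-44\right) = 27 - -1892 = 27 + 1892 = 1919$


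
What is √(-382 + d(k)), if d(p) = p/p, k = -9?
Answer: I*√381 ≈ 19.519*I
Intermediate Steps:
d(p) = 1
√(-382 + d(k)) = √(-382 + 1) = √(-381) = I*√381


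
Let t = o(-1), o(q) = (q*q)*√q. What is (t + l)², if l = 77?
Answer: (77 + I)² ≈ 5928.0 + 154.0*I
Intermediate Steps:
o(q) = q^(5/2) (o(q) = q²*√q = q^(5/2))
t = I (t = (-1)^(5/2) = I ≈ 1.0*I)
(t + l)² = (I + 77)² = (77 + I)²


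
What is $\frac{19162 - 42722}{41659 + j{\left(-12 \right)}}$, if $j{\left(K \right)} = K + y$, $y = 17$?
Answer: $- \frac{95}{168} \approx -0.56548$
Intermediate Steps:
$j{\left(K \right)} = 17 + K$ ($j{\left(K \right)} = K + 17 = 17 + K$)
$\frac{19162 - 42722}{41659 + j{\left(-12 \right)}} = \frac{19162 - 42722}{41659 + \left(17 - 12\right)} = - \frac{23560}{41659 + 5} = - \frac{23560}{41664} = \left(-23560\right) \frac{1}{41664} = - \frac{95}{168}$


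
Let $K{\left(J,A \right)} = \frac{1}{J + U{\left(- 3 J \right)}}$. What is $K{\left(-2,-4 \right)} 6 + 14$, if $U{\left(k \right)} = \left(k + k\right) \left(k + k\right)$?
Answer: $\frac{997}{71} \approx 14.042$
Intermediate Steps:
$U{\left(k \right)} = 4 k^{2}$ ($U{\left(k \right)} = 2 k 2 k = 4 k^{2}$)
$K{\left(J,A \right)} = \frac{1}{J + 36 J^{2}}$ ($K{\left(J,A \right)} = \frac{1}{J + 4 \left(- 3 J\right)^{2}} = \frac{1}{J + 4 \cdot 9 J^{2}} = \frac{1}{J + 36 J^{2}}$)
$K{\left(-2,-4 \right)} 6 + 14 = \frac{1}{\left(-2\right) \left(1 + 36 \left(-2\right)\right)} 6 + 14 = - \frac{1}{2 \left(1 - 72\right)} 6 + 14 = - \frac{1}{2 \left(-71\right)} 6 + 14 = \left(- \frac{1}{2}\right) \left(- \frac{1}{71}\right) 6 + 14 = \frac{1}{142} \cdot 6 + 14 = \frac{3}{71} + 14 = \frac{997}{71}$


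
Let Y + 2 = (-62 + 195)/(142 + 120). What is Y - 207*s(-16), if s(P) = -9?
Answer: 487715/262 ≈ 1861.5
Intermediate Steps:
Y = -391/262 (Y = -2 + (-62 + 195)/(142 + 120) = -2 + 133/262 = -391/262 ≈ -1.4924)
Y - 207*s(-16) = -391/262 - 207*(-9) = -391/262 + 1863 = 487715/262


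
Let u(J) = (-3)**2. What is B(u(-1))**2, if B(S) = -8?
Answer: 64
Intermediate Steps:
u(J) = 9
B(u(-1))**2 = (-8)**2 = 64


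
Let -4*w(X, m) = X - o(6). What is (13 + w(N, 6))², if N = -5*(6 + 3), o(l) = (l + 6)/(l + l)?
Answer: 2401/4 ≈ 600.25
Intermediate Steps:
o(l) = (6 + l)/(2*l) (o(l) = (6 + l)/((2*l)) = (6 + l)*(1/(2*l)) = (6 + l)/(2*l))
N = -45 (N = -5*9 = -45)
w(X, m) = ¼ - X/4 (w(X, m) = -(X - (6 + 6)/(2*6))/4 = -(X - 12/(2*6))/4 = -(X - 1*1)/4 = -(X - 1)/4 = -(-1 + X)/4 = ¼ - X/4)
(13 + w(N, 6))² = (13 + (¼ - ¼*(-45)))² = (13 + (¼ + 45/4))² = (13 + 23/2)² = (49/2)² = 2401/4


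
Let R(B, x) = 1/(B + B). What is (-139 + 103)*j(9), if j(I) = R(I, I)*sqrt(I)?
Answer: -6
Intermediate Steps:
R(B, x) = 1/(2*B)
j(I) = 1/(2*sqrt(I)) (j(I) = (1/(2*I))*sqrt(I) = 1/(2*sqrt(I)))
(-139 + 103)*j(9) = (-139 + 103)*(1/(2*sqrt(9))) = -18/3 = -36*1/6 = -6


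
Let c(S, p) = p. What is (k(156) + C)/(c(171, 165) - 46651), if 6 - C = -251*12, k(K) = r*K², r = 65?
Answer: -72039/2113 ≈ -34.093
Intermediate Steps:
k(K) = 65*K²
C = 3018 (C = 6 - (-251)*12 = 6 - 1*(-3012) = 6 + 3012 = 3018)
(k(156) + C)/(c(171, 165) - 46651) = (65*156² + 3018)/(165 - 46651) = (65*24336 + 3018)/(-46486) = (1581840 + 3018)*(-1/46486) = 1584858*(-1/46486) = -72039/2113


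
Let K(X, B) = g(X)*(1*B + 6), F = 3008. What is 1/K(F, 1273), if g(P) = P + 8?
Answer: 1/3857464 ≈ 2.5924e-7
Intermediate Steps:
g(P) = 8 + P
K(X, B) = (6 + B)*(8 + X) (K(X, B) = (8 + X)*(1*B + 6) = (8 + X)*(B + 6) = (8 + X)*(6 + B) = (6 + B)*(8 + X))
1/K(F, 1273) = 1/((6 + 1273)*(8 + 3008)) = 1/(1279*3016) = 1/3857464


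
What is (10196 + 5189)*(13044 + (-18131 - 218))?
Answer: -81617425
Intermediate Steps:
(10196 + 5189)*(13044 + (-18131 - 218)) = 15385*(13044 - 18349) = 15385*(-5305) = -81617425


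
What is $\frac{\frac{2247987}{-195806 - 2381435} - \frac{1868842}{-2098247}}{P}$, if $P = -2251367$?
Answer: $- \frac{99624246133}{12174690751950402409} \approx -8.1829 \cdot 10^{-9}$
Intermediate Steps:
$\frac{\frac{2247987}{-195806 - 2381435} - \frac{1868842}{-2098247}}{P} = \frac{\frac{2247987}{-195806 - 2381435} - \frac{1868842}{-2098247}}{-2251367} = \left(\frac{2247987}{-2577241} - - \frac{1868842}{2098247}\right) \left(- \frac{1}{2251367}\right) = \left(2247987 \left(- \frac{1}{2577241}\right) + \frac{1868842}{2098247}\right) \left(- \frac{1}{2251367}\right) = \left(- \frac{2247987}{2577241} + \frac{1868842}{2098247}\right) \left(- \frac{1}{2251367}\right) = \frac{99624246133}{5407688196527} \left(- \frac{1}{2251367}\right) = - \frac{99624246133}{12174690751950402409}$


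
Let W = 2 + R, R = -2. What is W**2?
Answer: 0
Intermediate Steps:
W = 0 (W = 2 - 2 = 0)
W**2 = 0**2 = 0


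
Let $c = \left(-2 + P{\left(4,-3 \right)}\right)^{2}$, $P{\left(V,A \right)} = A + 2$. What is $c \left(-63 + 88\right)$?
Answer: $225$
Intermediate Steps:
$P{\left(V,A \right)} = 2 + A$
$c = 9$ ($c = \left(-2 + \left(2 - 3\right)\right)^{2} = \left(-2 - 1\right)^{2} = \left(-3\right)^{2} = 9$)
$c \left(-63 + 88\right) = 9 \left(-63 + 88\right) = 9 \cdot 25 = 225$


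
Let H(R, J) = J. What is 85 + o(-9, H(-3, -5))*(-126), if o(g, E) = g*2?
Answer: 2353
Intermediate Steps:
o(g, E) = 2*g
85 + o(-9, H(-3, -5))*(-126) = 85 + (2*(-9))*(-126) = 85 - 18*(-126) = 85 + 2268 = 2353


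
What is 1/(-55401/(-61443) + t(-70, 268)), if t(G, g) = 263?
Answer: 20481/5404970 ≈ 0.0037893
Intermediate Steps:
1/(-55401/(-61443) + t(-70, 268)) = 1/(-55401/(-61443) + 263) = 1/(-55401*(-1/61443) + 263) = 1/(18467/20481 + 263) = 1/(5404970/20481) = 20481/5404970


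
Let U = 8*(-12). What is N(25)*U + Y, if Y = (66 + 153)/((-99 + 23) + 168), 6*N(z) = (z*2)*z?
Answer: -1839781/92 ≈ -19998.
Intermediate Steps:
N(z) = z²/3 (N(z) = ((z*2)*z)/6 = ((2*z)*z)/6 = (2*z²)/6 = z²/3)
U = -96
Y = 219/92 (Y = 219/(-76 + 168) = 219/92 ≈ 2.3804)
N(25)*U + Y = ((⅓)*25²)*(-96) + 219/92 = ((⅓)*625)*(-96) + 219/92 = (625/3)*(-96) + 219/92 = -20000 + 219/92 = -1839781/92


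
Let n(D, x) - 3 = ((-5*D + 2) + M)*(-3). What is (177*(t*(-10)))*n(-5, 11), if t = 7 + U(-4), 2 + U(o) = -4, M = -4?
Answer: 116820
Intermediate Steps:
U(o) = -6 (U(o) = -2 - 4 = -6)
n(D, x) = 9 + 15*D (n(D, x) = 3 + ((-5*D + 2) - 4)*(-3) = 3 + ((2 - 5*D) - 4)*(-3) = 3 + (-2 - 5*D)*(-3) = 3 + (6 + 15*D) = 9 + 15*D)
t = 1 (t = 7 - 6 = 1)
(177*(t*(-10)))*n(-5, 11) = (177*(1*(-10)))*(9 + 15*(-5)) = (177*(-10))*(9 - 75) = -1770*(-66) = 116820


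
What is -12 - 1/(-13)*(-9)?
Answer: -165/13 ≈ -12.692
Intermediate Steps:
-12 - 1/(-13)*(-9) = -12 - 1*(-1/13)*(-9) = -12 + (1/13)*(-9) = -12 - 9/13 = -165/13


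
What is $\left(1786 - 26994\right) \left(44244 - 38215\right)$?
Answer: $-151979032$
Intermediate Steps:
$\left(1786 - 26994\right) \left(44244 - 38215\right) = \left(1786 - 26994\right) 6029 = \left(-25208\right) 6029 = -151979032$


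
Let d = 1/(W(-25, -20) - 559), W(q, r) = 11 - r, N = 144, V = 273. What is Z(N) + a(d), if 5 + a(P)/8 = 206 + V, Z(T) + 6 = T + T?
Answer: 4074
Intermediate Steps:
Z(T) = -6 + 2*T (Z(T) = -6 + (T + T) = -6 + 2*T)
d = -1/528 (d = 1/((11 - 1*(-20)) - 559) = 1/((11 + 20) - 559) = 1/(31 - 559) = 1/(-528) = -1/528 ≈ -0.0018939)
a(P) = 3792 (a(P) = -40 + 8*(206 + 273) = -40 + 8*479 = -40 + 3832 = 3792)
Z(N) + a(d) = (-6 + 2*144) + 3792 = (-6 + 288) + 3792 = 282 + 3792 = 4074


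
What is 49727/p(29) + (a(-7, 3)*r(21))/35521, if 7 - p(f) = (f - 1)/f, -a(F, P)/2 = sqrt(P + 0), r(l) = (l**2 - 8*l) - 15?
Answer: 1442083/175 - 516*sqrt(3)/35521 ≈ 8240.5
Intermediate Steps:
r(l) = -15 + l**2 - 8*l
a(F, P) = -2*sqrt(P) (a(F, P) = -2*sqrt(P + 0) = -2*sqrt(P))
p(f) = 7 - (-1 + f)/f (p(f) = 7 - (f - 1)/f = 7 - (-1 + f)/f)
49727/p(29) + (a(-7, 3)*r(21))/35521 = 49727/(6 + 1/29) + ((-2*sqrt(3))*(-15 + 21**2 - 8*21))/35521 = 49727/(6 + 1/29) + ((-2*sqrt(3))*(-15 + 441 - 168))*(1/35521) = 49727/(175/29) + (-2*sqrt(3)*258)*(1/35521) = 49727*(29/175) - 516*sqrt(3)*(1/35521) = 1442083/175 - 516*sqrt(3)/35521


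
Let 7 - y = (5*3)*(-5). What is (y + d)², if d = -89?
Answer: 49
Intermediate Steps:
y = 82 (y = 7 - 5*3*(-5) = 7 - 15*(-5) = 7 - 1*(-75) = 7 + 75 = 82)
(y + d)² = (82 - 89)² = (-7)² = 49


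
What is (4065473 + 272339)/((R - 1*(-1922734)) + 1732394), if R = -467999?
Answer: 4337812/3187129 ≈ 1.3610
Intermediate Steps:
(4065473 + 272339)/((R - 1*(-1922734)) + 1732394) = (4065473 + 272339)/((-467999 - 1*(-1922734)) + 1732394) = 4337812/((-467999 + 1922734) + 1732394) = 4337812/(1454735 + 1732394) = 4337812/3187129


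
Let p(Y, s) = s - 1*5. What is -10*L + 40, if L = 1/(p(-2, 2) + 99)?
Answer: 1915/48 ≈ 39.896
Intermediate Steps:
p(Y, s) = -5 + s (p(Y, s) = s - 5 = -5 + s)
L = 1/96 (L = 1/((-5 + 2) + 99) = 1/(-3 + 99) = 1/96 ≈ 0.010417)
-10*L + 40 = -10*1/96 + 40 = -5/48 + 40 = 1915/48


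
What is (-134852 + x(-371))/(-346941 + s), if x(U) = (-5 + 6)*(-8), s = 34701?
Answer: 6743/15612 ≈ 0.43191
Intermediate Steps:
x(U) = -8 (x(U) = 1*(-8) = -8)
(-134852 + x(-371))/(-346941 + s) = (-134852 - 8)/(-346941 + 34701) = -134860/(-312240) = -134860*(-1/312240) = 6743/15612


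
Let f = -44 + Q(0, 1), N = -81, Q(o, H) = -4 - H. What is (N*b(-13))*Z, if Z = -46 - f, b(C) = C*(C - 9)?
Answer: -69498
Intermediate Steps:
f = -49 (f = -44 + (-4 - 1*1) = -44 + (-4 - 1) = -44 - 5 = -49)
b(C) = C*(-9 + C)
Z = 3 (Z = -46 - 1*(-49) = -46 + 49 = 3)
(N*b(-13))*Z = -(-1053)*(-9 - 13)*3 = -(-1053)*(-22)*3 = -81*286*3 = -23166*3 = -69498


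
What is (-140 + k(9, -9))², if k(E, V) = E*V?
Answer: 48841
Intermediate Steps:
(-140 + k(9, -9))² = (-140 + 9*(-9))² = (-140 - 81)² = (-221)² = 48841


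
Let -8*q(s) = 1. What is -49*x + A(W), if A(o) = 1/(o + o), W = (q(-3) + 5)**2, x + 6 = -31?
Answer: 2757605/1521 ≈ 1813.0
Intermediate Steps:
x = -37 (x = -6 - 31 = -37)
q(s) = -1/8 (q(s) = -1/8*1 = -1/8)
W = 1521/64 (W = (-1/8 + 5)**2 = (39/8)**2 = 1521/64 ≈ 23.766)
A(o) = 1/(2*o)
-49*x + A(W) = -49*(-37) + 1/(2*(1521/64)) = 1813 + (1/2)*(64/1521) = 1813 + 32/1521 = 2757605/1521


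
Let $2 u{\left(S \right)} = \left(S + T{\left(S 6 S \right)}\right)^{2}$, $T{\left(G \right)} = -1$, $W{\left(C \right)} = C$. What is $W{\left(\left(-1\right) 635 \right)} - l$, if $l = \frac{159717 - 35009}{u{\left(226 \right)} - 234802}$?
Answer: $- \frac{265802249}{418979} \approx -634.4$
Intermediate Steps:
$u{\left(S \right)} = \frac{\left(-1 + S\right)^{2}}{2}$ ($u{\left(S \right)} = \frac{\left(S - 1\right)^{2}}{2} = \frac{\left(-1 + S\right)^{2}}{2}$)
$l = - \frac{249416}{418979}$ ($l = \frac{159717 - 35009}{\frac{\left(-1 + 226\right)^{2}}{2} - 234802} = \frac{124708}{\frac{225^{2}}{2} - 234802} = \frac{124708}{\frac{1}{2} \cdot 50625 - 234802} = \frac{124708}{\frac{50625}{2} - 234802} = \frac{124708}{- \frac{418979}{2}} = 124708 \left(- \frac{2}{418979}\right) = - \frac{249416}{418979} \approx -0.59529$)
$W{\left(\left(-1\right) 635 \right)} - l = \left(-1\right) 635 - - \frac{249416}{418979} = -635 + \frac{249416}{418979} = - \frac{265802249}{418979}$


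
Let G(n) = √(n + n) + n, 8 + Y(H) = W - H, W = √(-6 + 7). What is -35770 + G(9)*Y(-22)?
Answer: -35635 + 45*√2 ≈ -35571.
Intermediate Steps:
W = 1 (W = √1 = 1)
Y(H) = -7 - H (Y(H) = -8 + (1 - H) = -7 - H)
G(n) = n + √2*√n (G(n) = √(2*n) + n = √2*√n + n = n + √2*√n)
-35770 + G(9)*Y(-22) = -35770 + (9 + √2*√9)*(-7 - 1*(-22)) = -35770 + (9 + √2*3)*(-7 + 22) = -35770 + (9 + 3*√2)*15 = -35770 + (135 + 45*√2) = -35635 + 45*√2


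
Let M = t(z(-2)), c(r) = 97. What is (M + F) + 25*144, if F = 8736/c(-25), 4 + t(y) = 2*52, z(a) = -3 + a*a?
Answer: 367636/97 ≈ 3790.1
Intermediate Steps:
z(a) = -3 + a**2
t(y) = 100 (t(y) = -4 + 2*52 = -4 + 104 = 100)
M = 100
F = 8736/97 ≈ 90.062
(M + F) + 25*144 = (100 + 8736/97) + 25*144 = 18436/97 + 3600 = 367636/97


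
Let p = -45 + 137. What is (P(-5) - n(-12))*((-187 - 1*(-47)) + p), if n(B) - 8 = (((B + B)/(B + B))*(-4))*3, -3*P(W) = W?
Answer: -272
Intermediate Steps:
p = 92
P(W) = -W/3
n(B) = -4 (n(B) = 8 + (((B + B)/(B + B))*(-4))*3 = 8 + (((2*B)/((2*B)))*(-4))*3 = 8 + (((2*B)*(1/(2*B)))*(-4))*3 = 8 + (1*(-4))*3 = 8 - 4*3 = 8 - 12 = -4)
(P(-5) - n(-12))*((-187 - 1*(-47)) + p) = (-⅓*(-5) - 1*(-4))*((-187 - 1*(-47)) + 92) = (5/3 + 4)*((-187 + 47) + 92) = 17*(-140 + 92)/3 = (17/3)*(-48) = -272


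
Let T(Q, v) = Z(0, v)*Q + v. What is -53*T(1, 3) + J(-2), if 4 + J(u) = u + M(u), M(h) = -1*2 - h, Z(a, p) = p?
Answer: -324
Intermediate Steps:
M(h) = -2 - h
T(Q, v) = v + Q*v (T(Q, v) = v*Q + v = Q*v + v = v + Q*v)
J(u) = -6 (J(u) = -4 + (u + (-2 - u)) = -4 - 2 = -6)
-53*T(1, 3) + J(-2) = -159*(1 + 1) - 6 = -159*2 - 6 = -53*6 - 6 = -318 - 6 = -324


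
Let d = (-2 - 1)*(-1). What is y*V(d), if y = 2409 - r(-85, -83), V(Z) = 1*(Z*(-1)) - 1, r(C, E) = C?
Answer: -9976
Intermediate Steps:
d = 3 (d = -3*(-1) = 3)
V(Z) = -1 - Z (V(Z) = 1*(-Z) - 1 = -Z - 1 = -1 - Z)
y = 2494 (y = 2409 - 1*(-85) = 2409 + 85 = 2494)
y*V(d) = 2494*(-1 - 1*3) = 2494*(-1 - 3) = 2494*(-4) = -9976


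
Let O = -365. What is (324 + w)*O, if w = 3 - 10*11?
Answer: -79205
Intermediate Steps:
w = -107 (w = 3 - 110 = -107)
(324 + w)*O = (324 - 107)*(-365) = 217*(-365) = -79205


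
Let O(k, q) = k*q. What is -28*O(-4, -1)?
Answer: -112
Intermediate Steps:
-28*O(-4, -1) = -(-112)*(-1) = -28*4 = -112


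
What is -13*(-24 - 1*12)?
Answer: 468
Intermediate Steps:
-13*(-24 - 1*12) = -13*(-24 - 12) = -13*(-36) = 468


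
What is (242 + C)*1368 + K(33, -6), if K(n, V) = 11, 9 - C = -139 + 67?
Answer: 441875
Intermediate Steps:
C = 81 (C = 9 - (-139 + 67) = 9 - 1*(-72) = 9 + 72 = 81)
(242 + C)*1368 + K(33, -6) = (242 + 81)*1368 + 11 = 323*1368 + 11 = 441864 + 11 = 441875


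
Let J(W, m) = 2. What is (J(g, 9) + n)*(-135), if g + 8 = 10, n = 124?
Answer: -17010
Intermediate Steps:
g = 2 (g = -8 + 10 = 2)
(J(g, 9) + n)*(-135) = (2 + 124)*(-135) = 126*(-135) = -17010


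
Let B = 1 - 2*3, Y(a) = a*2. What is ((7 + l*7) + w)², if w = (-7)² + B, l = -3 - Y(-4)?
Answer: 7396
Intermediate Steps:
Y(a) = 2*a
l = 5 (l = -3 - 2*(-4) = -3 - 1*(-8) = -3 + 8 = 5)
B = -5 (B = 1 - 6 = -5)
w = 44 (w = (-7)² - 5 = 49 - 5 = 44)
((7 + l*7) + w)² = ((7 + 5*7) + 44)² = ((7 + 35) + 44)² = (42 + 44)² = 86² = 7396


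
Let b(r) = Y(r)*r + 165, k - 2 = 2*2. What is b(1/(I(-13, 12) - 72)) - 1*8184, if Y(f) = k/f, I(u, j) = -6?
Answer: -8013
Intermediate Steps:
k = 6 (k = 2 + 2*2 = 2 + 4 = 6)
Y(f) = 6/f
b(r) = 171 (b(r) = (6/r)*r + 165 = 6 + 165 = 171)
b(1/(I(-13, 12) - 72)) - 1*8184 = 171 - 1*8184 = 171 - 8184 = -8013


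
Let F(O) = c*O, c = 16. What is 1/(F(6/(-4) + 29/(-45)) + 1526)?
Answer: 45/67126 ≈ 0.00067038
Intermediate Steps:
F(O) = 16*O
1/(F(6/(-4) + 29/(-45)) + 1526) = 1/(16*(6/(-4) + 29/(-45)) + 1526) = 1/(16*(6*(-1/4) + 29*(-1/45)) + 1526) = 1/(16*(-3/2 - 29/45) + 1526) = 1/(16*(-193/90) + 1526) = 1/(-1544/45 + 1526) = 1/(67126/45) = 45/67126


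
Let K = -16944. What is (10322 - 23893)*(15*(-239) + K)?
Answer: 278599059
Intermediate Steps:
(10322 - 23893)*(15*(-239) + K) = (10322 - 23893)*(15*(-239) - 16944) = -13571*(-3585 - 16944) = -13571*(-20529) = 278599059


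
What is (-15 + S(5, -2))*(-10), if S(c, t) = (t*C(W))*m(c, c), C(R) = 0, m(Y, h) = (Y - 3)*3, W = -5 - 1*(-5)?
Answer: 150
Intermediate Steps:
W = 0 (W = -5 + 5 = 0)
m(Y, h) = -9 + 3*Y (m(Y, h) = (-3 + Y)*3 = -9 + 3*Y)
S(c, t) = 0 (S(c, t) = (t*0)*(-9 + 3*c) = 0*(-9 + 3*c) = 0)
(-15 + S(5, -2))*(-10) = (-15 + 0)*(-10) = -15*(-10) = 150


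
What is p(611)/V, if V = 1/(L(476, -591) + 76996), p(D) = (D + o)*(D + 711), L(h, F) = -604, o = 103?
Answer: 72107019936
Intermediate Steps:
p(D) = (103 + D)*(711 + D) (p(D) = (D + 103)*(D + 711) = (103 + D)*(711 + D))
V = 1/76392 (V = 1/(-604 + 76996) = 1/76392 ≈ 1.3090e-5)
p(611)/V = (73233 + 611² + 814*611)/(1/76392) = (73233 + 373321 + 497354)*76392 = 943908*76392 = 72107019936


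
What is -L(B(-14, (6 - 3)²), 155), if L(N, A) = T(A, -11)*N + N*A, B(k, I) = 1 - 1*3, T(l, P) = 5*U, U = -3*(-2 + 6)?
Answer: 190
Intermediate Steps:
U = -12 (U = -3*4 = -12)
T(l, P) = -60 (T(l, P) = 5*(-12) = -60)
B(k, I) = -2 (B(k, I) = 1 - 3 = -2)
L(N, A) = -60*N + A*N (L(N, A) = -60*N + N*A = -60*N + A*N)
-L(B(-14, (6 - 3)²), 155) = -(-2)*(-60 + 155) = -(-2)*95 = -1*(-190) = 190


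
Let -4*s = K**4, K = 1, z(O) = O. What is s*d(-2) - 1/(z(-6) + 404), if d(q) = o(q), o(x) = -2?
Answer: 99/199 ≈ 0.49749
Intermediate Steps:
d(q) = -2
s = -1/4 (s = -1/4*1**4 = -1/4*1 = -1/4 ≈ -0.25000)
s*d(-2) - 1/(z(-6) + 404) = -1/4*(-2) - 1/(-6 + 404) = 1/2 - 1/398 = 99/199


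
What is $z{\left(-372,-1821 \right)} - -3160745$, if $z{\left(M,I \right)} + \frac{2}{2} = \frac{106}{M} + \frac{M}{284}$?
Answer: $\frac{41740764203}{13206} \approx 3.1607 \cdot 10^{6}$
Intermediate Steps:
$z{\left(M,I \right)} = -1 + \frac{106}{M} + \frac{M}{284}$ ($z{\left(M,I \right)} = -1 + \left(\frac{106}{M} + \frac{M}{284}\right) = -1 + \frac{106}{M} + \frac{M}{284}$)
$z{\left(-372,-1821 \right)} - -3160745 = \left(-1 + \frac{106}{-372} + \frac{1}{284} \left(-372\right)\right) - -3160745 = \left(-1 + 106 \left(- \frac{1}{372}\right) - \frac{93}{71}\right) + 3160745 = \left(-1 - \frac{53}{186} - \frac{93}{71}\right) + 3160745 = - \frac{34267}{13206} + 3160745 = \frac{41740764203}{13206}$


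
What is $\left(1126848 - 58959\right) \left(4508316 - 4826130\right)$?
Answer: $-339390074646$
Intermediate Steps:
$\left(1126848 - 58959\right) \left(4508316 - 4826130\right) = 1067889 \left(-317814\right) = -339390074646$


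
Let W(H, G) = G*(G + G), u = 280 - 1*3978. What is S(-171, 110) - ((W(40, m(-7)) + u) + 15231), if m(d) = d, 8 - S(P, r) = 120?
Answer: -11743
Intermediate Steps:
S(P, r) = -112 (S(P, r) = 8 - 1*120 = 8 - 120 = -112)
u = -3698 (u = 280 - 3978 = -3698)
W(H, G) = 2*G² (W(H, G) = G*(2*G) = 2*G²)
S(-171, 110) - ((W(40, m(-7)) + u) + 15231) = -112 - ((2*(-7)² - 3698) + 15231) = -112 - ((2*49 - 3698) + 15231) = -112 - ((98 - 3698) + 15231) = -112 - (-3600 + 15231) = -112 - 1*11631 = -112 - 11631 = -11743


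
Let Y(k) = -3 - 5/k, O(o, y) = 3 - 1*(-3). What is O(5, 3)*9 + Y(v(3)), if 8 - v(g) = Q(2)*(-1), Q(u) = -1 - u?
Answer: 50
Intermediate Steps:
O(o, y) = 6 (O(o, y) = 3 + 3 = 6)
v(g) = 5 (v(g) = 8 - (-1 - 1*2)*(-1) = 8 - (-1 - 2)*(-1) = 8 - (-3)*(-1) = 8 - 1*3 = 8 - 3 = 5)
Y(k) = -3 - 5/k
O(5, 3)*9 + Y(v(3)) = 6*9 + (-3 - 5/5) = 54 + (-3 - 5*⅕) = 54 + (-3 - 1) = 54 - 4 = 50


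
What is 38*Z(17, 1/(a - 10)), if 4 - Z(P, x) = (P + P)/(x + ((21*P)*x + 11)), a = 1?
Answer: 50996/259 ≈ 196.90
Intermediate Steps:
Z(P, x) = 4 - 2*P/(11 + x + 21*P*x) (Z(P, x) = 4 - (P + P)/(x + ((21*P)*x + 11)) = 4 - 2*P/(x + (21*P*x + 11)) = 4 - 2*P/(x + (11 + 21*P*x)) = 4 - 2*P/(11 + x + 21*P*x))
38*Z(17, 1/(a - 10)) = 38*(2*(22 - 1*17 + 2/(1 - 10) + 42*17/(1 - 10))/(11 + 1/(1 - 10) + 21*17/(1 - 10))) = 38*(2*(22 - 17 + 2/(-9) + 42*17/(-9))/(11 + 1/(-9) + 21*17/(-9))) = 38*(2*(22 - 17 + 2*(-⅑) + 42*17*(-⅑))/(11 - ⅑ + 21*17*(-⅑))) = 38*(2*(22 - 17 - 2/9 - 238/3)/(11 - ⅑ - 119/3)) = 38*(2*(-671/9)/(-259/9)) = 38*(2*(-9/259)*(-671/9)) = 38*(1342/259) = 50996/259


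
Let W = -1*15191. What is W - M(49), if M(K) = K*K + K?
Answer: -17641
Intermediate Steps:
M(K) = K + K² (M(K) = K² + K = K + K²)
W = -15191
W - M(49) = -15191 - 49*(1 + 49) = -15191 - 49*50 = -15191 - 1*2450 = -15191 - 2450 = -17641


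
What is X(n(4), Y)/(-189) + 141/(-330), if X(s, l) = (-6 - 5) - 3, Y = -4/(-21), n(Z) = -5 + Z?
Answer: -1049/2970 ≈ -0.35320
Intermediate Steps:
Y = 4/21 (Y = -4*(-1/21) = 4/21 ≈ 0.19048)
X(s, l) = -14 (X(s, l) = -11 - 3 = -14)
X(n(4), Y)/(-189) + 141/(-330) = -14/(-189) + 141/(-330) = -14*(-1/189) + 141*(-1/330) = 2/27 - 47/110 = -1049/2970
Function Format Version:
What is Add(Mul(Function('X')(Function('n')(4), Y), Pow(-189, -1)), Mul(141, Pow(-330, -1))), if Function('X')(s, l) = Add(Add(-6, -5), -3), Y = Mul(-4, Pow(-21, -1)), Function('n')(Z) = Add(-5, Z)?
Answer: Rational(-1049, 2970) ≈ -0.35320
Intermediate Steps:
Y = Rational(4, 21) (Y = Mul(-4, Rational(-1, 21)) = Rational(4, 21) ≈ 0.19048)
Function('X')(s, l) = -14 (Function('X')(s, l) = Add(-11, -3) = -14)
Add(Mul(Function('X')(Function('n')(4), Y), Pow(-189, -1)), Mul(141, Pow(-330, -1))) = Add(Mul(-14, Pow(-189, -1)), Mul(141, Pow(-330, -1))) = Add(Mul(-14, Rational(-1, 189)), Mul(141, Rational(-1, 330))) = Add(Rational(2, 27), Rational(-47, 110)) = Rational(-1049, 2970)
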